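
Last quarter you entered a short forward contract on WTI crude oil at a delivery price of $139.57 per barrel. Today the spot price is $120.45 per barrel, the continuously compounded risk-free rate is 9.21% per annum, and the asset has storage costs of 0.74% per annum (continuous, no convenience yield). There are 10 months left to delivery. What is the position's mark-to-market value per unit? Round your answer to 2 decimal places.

$8.06 per barrel

Current fair forward for the remaining 10 months: F = S·e^((r + u)·T), (r + u) = 0.0921 + 0.0074 = 0.0995
F = 120.45 · e^(0.0995 × 10/12) = 120.45 × 1.086451 = 130.8630
Value of long forward = (F − K)·e^(−rT) = (130.8630 − 139.57) · e^(−0.0921·10/12)
= -8.7070 × 0.926121 = -8.06
Short position value = −(long value) = $8.06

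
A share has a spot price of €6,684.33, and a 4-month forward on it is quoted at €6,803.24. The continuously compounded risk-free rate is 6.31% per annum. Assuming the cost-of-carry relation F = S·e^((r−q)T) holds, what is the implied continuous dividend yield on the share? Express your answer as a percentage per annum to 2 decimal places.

From F = S·e^((r−q)T): (r − q) = ln(F/S)/T
ln(6803.24/6684.33) = ln(1.017789) = 0.017633
(r − q) = 0.017633 / (4/12) = 0.052899
q = r − ln(F/S)/T = 0.0631 − 0.052899 = 0.010201
q = 1.02%

1.02%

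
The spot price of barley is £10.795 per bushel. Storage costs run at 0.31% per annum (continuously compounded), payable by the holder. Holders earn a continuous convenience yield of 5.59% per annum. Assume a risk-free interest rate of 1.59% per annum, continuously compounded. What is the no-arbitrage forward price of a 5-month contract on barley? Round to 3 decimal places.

£10.630 per bushel

Net carry = r + u − y = 0.0159 + 0.0031 − 0.0559 = -0.0369
F = S·e^((r+u−y)T) = 10.795 · e^(-0.0369 × 5/12) = 10.795 · e^-0.015375
= 10.795 × 0.984743 = £10.630 per bushel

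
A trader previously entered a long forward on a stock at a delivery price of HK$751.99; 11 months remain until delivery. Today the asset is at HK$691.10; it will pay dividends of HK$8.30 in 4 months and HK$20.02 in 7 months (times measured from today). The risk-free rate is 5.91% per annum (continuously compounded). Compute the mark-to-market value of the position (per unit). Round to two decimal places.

-HK$48.71

PV(remaining dividends) I = 8.30·e^(−0.0591·4/12) + 20.02·e^(−0.0591·7/12) = 27.4797
Current forward F = (S − I)·e^(rT) = (691.10 − 27.4797)·e^(0.0591·11/12) = 663.6203 × 1.055669 = 700.5634
Value (long) = (F − K)·e^(−rT) = (700.5634 − 751.99) × 0.947266 = -48.7147
Value = -HK$48.71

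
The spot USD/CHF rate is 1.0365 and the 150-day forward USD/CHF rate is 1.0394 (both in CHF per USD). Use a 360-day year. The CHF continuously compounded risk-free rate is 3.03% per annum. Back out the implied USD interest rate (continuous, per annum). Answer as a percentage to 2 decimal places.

F = S·e^((r_CHF − r_USD)T) ⇒ r_USD = r_CHF − ln(F/S)/T
ln(1.0394/1.0365) = 0.002794; /(150/360) = 0.006706
r_USD = 0.0303 − 0.006706 = 0.023594
r_USD = 2.36%

2.36%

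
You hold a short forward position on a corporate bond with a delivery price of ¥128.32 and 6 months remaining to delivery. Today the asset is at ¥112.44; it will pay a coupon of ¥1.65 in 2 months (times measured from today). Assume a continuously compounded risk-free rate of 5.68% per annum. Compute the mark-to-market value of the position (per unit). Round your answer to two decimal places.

¥13.92

PV(remaining coupons) I = 1.65·e^(−0.0568·2/12) = 1.6345
Current forward F = (S − I)·e^(rT) = (112.44 − 1.6345)·e^(0.0568·6/12) = 110.8055 × 1.028807 = 113.9975
Value (long) = (F − K)·e^(−rT) = (113.9975 − 128.32) × 0.971999 = -13.9215
Short position value = −(long value) = ¥13.92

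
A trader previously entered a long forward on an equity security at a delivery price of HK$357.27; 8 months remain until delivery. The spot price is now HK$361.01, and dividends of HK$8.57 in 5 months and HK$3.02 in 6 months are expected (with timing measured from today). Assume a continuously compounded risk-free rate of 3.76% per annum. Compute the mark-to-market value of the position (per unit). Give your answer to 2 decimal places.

HK$1.18

PV(remaining dividends) I = 8.57·e^(−0.0376·5/12) + 3.02·e^(−0.0376·6/12) = 11.4005
Current forward F = (S − I)·e^(rT) = (361.01 − 11.4005)·e^(0.0376·8/12) = 349.6095 × 1.025383 = 358.4836
Value (long) = (F − K)·e^(−rT) = (358.4836 − 357.27) × 0.975245 = 1.1836
Value = HK$1.18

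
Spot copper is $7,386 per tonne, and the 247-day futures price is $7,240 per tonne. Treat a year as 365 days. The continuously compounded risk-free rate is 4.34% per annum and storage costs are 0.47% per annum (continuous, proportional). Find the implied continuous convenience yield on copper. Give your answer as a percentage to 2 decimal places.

7.76%

F = S·e^((r+u−y)T) ⇒ (r+u−y) = ln(F/S)/T
ln(7240/7386) = -0.019965; /T ⇒ -0.029503
y = r + u − ln(F/S)/T = 0.0434 + 0.0047 + 0.029503 = 0.077603
y = 7.76%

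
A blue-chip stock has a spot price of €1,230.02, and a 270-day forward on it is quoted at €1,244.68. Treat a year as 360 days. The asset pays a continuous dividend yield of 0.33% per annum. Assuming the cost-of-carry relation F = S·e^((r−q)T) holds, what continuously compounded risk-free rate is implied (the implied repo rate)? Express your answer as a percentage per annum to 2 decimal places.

From F = S·e^((r−q)T): (r − q) = ln(F/S)/T
ln(1244.68/1230.02) = ln(1.011919) = 0.011849
(r − q) = 0.011849 / (270/360) = 0.015799
r = ln(F/S)/T + q = 0.015799 + 0.0033 = 0.019099
r = 1.91%

1.91%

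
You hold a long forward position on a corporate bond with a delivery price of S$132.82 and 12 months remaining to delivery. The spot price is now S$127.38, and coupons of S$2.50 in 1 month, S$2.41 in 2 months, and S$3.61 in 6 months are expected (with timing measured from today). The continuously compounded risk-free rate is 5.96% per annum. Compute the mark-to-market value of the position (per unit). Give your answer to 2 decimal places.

-S$6.13

PV(remaining coupons) I = 2.50·e^(−0.0596·1/12) + 2.41·e^(−0.0596·2/12) + 3.61·e^(−0.0596·6/12) = 8.3778
Current forward F = (S − I)·e^(rT) = (127.38 − 8.3778)·e^(0.0596·12/12) = 119.0022 × 1.061412 = 126.3104
Value (long) = (F − K)·e^(−rT) = (126.3104 − 132.82) × 0.942141 = -6.1330
Value = -S$6.13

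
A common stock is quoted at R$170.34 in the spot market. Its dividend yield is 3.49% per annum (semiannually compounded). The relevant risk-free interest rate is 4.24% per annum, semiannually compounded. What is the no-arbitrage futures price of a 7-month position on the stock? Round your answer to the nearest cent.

R$171.07

F = S · (1+r/2)^(2T) / (1+q/2)^(2T)
= 170.34 × 1.024777 / 1.020388 = 170.34 × 1.004301
F = R$171.07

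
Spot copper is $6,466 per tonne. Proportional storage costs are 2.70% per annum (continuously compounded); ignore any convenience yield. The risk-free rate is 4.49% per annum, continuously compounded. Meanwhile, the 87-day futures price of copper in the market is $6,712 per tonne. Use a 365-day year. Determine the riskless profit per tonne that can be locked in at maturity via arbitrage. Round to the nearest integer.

Fair futures: F* = S·e^(carry·T), with carry = (r + u) = 0.0449 + 0.0270 = 0.0719
F* = 6466 · e^(0.0719 × 87/365) = 6466 · e^0.017138 = 6466 × 1.017286 = $6577.7713
Market $6712 > fair $6577.7713: forward overpriced → cash-and-carry (buy spot, short the forward).
At maturity, profit = |F_mkt − F*| = |6712 − 6577.7713| = $134 per tonne

$134 per tonne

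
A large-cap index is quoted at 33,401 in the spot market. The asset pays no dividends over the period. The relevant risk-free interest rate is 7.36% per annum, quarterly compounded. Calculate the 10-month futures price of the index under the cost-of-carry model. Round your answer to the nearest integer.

F = S · (1+r/4)^(4T)
= 33401 × 1.062661
F = 35,494

35,494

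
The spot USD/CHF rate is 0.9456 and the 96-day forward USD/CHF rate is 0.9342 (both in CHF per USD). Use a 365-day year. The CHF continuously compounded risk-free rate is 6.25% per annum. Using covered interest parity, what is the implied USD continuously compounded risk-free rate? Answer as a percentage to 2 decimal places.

F = S·e^((r_CHF − r_USD)T) ⇒ r_USD = r_CHF − ln(F/S)/T
ln(0.9342/0.9456) = -0.012129; /(96/365) = -0.046115
r_USD = 0.0625 + 0.046115 = 0.108615
r_USD = 10.86%

10.86%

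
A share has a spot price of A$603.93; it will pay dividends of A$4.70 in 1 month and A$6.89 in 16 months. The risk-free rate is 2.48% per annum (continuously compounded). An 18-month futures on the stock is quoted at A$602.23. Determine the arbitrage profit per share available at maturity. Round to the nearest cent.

PV(dividends) I = 4.70·e^(−0.0248·1/12) + 6.89·e^(−0.0248·16/12) = 11.3562
Fair futures F* = (S − I)·e^(rT) = (603.93 − 11.3562)·e^0.037200 = 592.5738 × 1.037901 = 615.0329
Market A$602.23 < fair 615.0329: forward underpriced → reverse cash-and-carry (short the stock, invest proceeds at r, pay the dividends, go long the forward).
Profit at T = |F_mkt − F*| = |602.23 − 615.0329| = A$12.80 per share

A$12.80 per share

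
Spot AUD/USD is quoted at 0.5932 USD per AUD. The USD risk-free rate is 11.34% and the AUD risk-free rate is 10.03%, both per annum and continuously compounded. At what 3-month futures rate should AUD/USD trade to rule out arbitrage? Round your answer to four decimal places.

F = S·e^((r_USD − r_AUD)T) = 0.5932 · e^((0.1134 − 0.1003) × 3/12)
= 0.5932 · e^0.003275 = 0.5932 × 1.003280
F = 0.5951 USD per AUD

0.5951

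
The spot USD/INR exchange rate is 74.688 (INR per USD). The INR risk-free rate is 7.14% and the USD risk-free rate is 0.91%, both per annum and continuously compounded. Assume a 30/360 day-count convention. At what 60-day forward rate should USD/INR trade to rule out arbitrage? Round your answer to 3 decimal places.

F = S·e^((r_INR − r_USD)T) = 74.688 · e^((0.0714 − 0.0091) × 60/360)
= 74.688 · e^0.010383 = 74.688 × 1.010437
F = 75.468 INR per USD

75.468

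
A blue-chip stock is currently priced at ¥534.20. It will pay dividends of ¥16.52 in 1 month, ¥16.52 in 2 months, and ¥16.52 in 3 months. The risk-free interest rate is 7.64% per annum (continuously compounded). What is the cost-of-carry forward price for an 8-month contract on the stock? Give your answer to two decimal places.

¥510.62

PV(dividends) I = 16.52·e^(−0.0764·1/12) + 16.52·e^(−0.0764·2/12) + 16.52·e^(−0.0764·3/12)
I = 16.4152 + 16.3110 + 16.2075 = 48.9337
F = (S − I)·e^(rT) = (534.20 − 48.9337) · e^(0.0764·8/12)
= 485.2663 · e^0.050933 = 485.2663 × 1.052252 = ¥510.62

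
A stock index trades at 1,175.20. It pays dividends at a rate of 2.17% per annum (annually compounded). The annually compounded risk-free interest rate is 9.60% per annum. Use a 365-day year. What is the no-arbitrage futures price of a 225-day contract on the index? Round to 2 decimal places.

F = S · (1+r)^T / (1+q)^T
= 1175.20 × 1.05813420 / 1.01332159 = 1175.20 × 1.04422348
F = 1,227.17

1,227.17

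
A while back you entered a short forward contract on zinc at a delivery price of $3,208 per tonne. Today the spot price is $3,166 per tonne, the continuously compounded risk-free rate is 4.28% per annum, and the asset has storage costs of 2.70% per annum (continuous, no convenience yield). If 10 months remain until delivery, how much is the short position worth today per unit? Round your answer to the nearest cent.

Current fair forward for the remaining 10 months: F = S·e^((r + u)·T), (r + u) = 0.0428 + 0.0270 = 0.0698
F = 3166 · e^(0.0698 × 10/12) = 3166 × 1.05989163 = 3355.6169
Value of long forward = (F − K)·e^(−rT) = (3355.6169 − 3208) · e^(−0.0428·10/12)
= 147.6169 × 0.96496189 = 142.44
Short position value = −(long value) = -$142.44

-$142.44 per tonne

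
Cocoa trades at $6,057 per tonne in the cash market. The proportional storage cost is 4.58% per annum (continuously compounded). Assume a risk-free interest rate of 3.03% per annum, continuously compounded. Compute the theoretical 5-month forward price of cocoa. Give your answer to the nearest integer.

$6,252 per tonne

Net carry = r + u − y = 0.0303 + 0.0458 − 0.0000 = 0.0761
F = S·e^((r+u−y)T) = 6057 · e^(0.0761 × 5/12) = 6057 · e^0.031708
= 6057 × 1.032216 = $6,252 per tonne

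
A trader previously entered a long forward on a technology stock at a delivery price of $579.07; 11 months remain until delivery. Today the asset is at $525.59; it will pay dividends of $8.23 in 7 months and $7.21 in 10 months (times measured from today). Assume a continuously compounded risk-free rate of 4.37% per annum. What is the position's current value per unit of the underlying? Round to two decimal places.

-$45.72

PV(remaining dividends) I = 8.23·e^(−0.0437·7/12) + 7.21·e^(−0.0437·10/12) = 14.9750
Current forward F = (S − I)·e^(rT) = (525.59 − 14.9750)·e^(0.0437·11/12) = 510.6150 × 1.040871 = 531.4843
Value (long) = (F − K)·e^(−rT) = (531.4843 − 579.07) × 0.960733 = -45.7172
Value = -$45.72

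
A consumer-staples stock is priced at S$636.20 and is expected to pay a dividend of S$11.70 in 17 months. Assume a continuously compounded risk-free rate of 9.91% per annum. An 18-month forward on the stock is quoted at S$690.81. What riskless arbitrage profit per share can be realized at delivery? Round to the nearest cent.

S$35.55 per share

PV(dividends) I = 11.70·e^(−0.0991·17/12) = 10.1675
Fair forward F* = (S − I)·e^(rT) = (636.20 − 10.1675)·e^0.148650 = 626.0325 × 1.160267 = 726.3649
Market S$690.81 < fair 726.3649: forward underpriced → reverse cash-and-carry (short the stock, invest proceeds at r, pay the dividends, go long the forward).
Profit at T = |F_mkt − F*| = |690.81 − 726.3649| = S$35.55 per share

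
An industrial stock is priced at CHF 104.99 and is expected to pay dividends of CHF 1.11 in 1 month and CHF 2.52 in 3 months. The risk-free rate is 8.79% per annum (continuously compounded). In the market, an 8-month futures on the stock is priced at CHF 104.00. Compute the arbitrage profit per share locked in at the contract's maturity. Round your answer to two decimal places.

CHF 3.54 per share

PV(dividends) I = 1.11·e^(−0.0879·1/12) + 2.52·e^(−0.0879·3/12) = 3.5671
Fair futures F* = (S − I)·e^(rT) = (104.99 − 3.5671)·e^0.058600 = 101.4229 × 1.060351 = 107.5439
Market CHF 104.00 < fair 107.5439: forward underpriced → reverse cash-and-carry (short the stock, invest proceeds at r, pay the dividends, go long the forward).
Profit at T = |F_mkt − F*| = |104.00 − 107.5439| = CHF 3.54 per share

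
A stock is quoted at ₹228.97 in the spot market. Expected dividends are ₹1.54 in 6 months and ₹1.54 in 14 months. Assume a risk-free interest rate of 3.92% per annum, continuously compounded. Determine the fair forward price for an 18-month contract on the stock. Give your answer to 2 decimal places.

₹239.68

PV(dividends) I = 1.54·e^(−0.0392·6/12) + 1.54·e^(−0.0392·14/12)
I = 1.5101 + 1.4712 = 2.9813
F = (S − I)·e^(rT) = (228.97 − 2.9813) · e^(0.0392·18/12)
= 225.9887 · e^0.058800 = 225.9887 × 1.060563 = ₹239.68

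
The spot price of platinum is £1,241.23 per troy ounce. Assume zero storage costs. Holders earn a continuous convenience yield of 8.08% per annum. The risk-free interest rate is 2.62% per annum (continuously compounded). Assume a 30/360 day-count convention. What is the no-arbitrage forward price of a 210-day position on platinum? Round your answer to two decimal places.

Net carry = r + u − y = 0.0262 + 0.0000 − 0.0808 = -0.0546
F = S·e^((r+u−y)T) = 1241.23 · e^(-0.0546 × 210/360) = 1241.23 · e^-0.03185000
= 1241.23 × 0.96865187 = £1,202.32 per troy ounce

£1,202.32 per troy ounce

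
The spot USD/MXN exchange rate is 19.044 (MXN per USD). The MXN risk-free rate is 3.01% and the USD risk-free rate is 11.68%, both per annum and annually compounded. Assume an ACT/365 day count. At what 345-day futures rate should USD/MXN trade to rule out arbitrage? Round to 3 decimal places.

17.644

By covered interest parity, F = S · (1+r_MXN)^T / (1+r_USD)^T
= 19.044 × 1.028427 / 1.110060 = 19.044 × 0.926461
F = 17.644 MXN per USD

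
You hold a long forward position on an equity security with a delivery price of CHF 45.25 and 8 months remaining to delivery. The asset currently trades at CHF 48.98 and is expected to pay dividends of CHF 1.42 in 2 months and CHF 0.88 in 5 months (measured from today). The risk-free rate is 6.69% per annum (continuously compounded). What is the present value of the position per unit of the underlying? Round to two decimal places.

CHF 3.44

PV(remaining dividends) I = 1.42·e^(−0.0669·2/12) + 0.88·e^(−0.0669·5/12) = 2.2601
Current forward F = (S − I)·e^(rT) = (48.98 − 2.2601)·e^(0.0669·8/12) = 46.7199 × 1.045610 = 48.8508
Value (long) = (F − K)·e^(−rT) = (48.8508 − 45.25) × 0.956380 = 3.4437
Value = CHF 3.44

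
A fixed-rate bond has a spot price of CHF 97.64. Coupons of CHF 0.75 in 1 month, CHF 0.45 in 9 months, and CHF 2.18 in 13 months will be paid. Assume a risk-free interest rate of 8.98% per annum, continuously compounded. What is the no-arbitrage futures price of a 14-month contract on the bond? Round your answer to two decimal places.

CHF 104.93

PV(coupons) I = 0.75·e^(−0.0898·1/12) + 0.45·e^(−0.0898·9/12) + 2.18·e^(−0.0898·13/12)
I = 0.7444 + 0.4207 + 1.9779 = 3.1430
F = (S − I)·e^(rT) = (97.64 − 3.1430) · e^(0.0898·14/12)
= 94.4970 · e^0.104767 = 94.4970 × 1.110452 = CHF 104.93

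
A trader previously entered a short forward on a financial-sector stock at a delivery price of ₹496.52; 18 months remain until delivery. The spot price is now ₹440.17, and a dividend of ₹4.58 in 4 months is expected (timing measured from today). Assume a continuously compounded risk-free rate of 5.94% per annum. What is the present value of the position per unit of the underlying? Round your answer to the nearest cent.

₹18.51

PV(remaining dividends) I = 4.58·e^(−0.0594·4/12) = 4.4902
Current forward F = (S − I)·e^(rT) = (440.17 − 4.4902)·e^(0.0594·18/12) = 435.6798 × 1.093190 = 476.2808
Value (long) = (F − K)·e^(−rT) = (476.2808 − 496.52) × 0.914754 = -18.5139
Short position value = −(long value) = ₹18.51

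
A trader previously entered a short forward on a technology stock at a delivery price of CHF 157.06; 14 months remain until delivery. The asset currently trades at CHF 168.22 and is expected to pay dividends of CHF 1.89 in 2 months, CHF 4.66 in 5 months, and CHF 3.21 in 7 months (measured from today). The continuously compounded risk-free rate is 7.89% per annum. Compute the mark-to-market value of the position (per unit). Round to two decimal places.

-CHF 15.53

PV(remaining dividends) I = 1.89·e^(−0.0789·2/12) + 4.66·e^(−0.0789·5/12) + 3.21·e^(−0.0789·7/12) = 9.4402
Current forward F = (S − I)·e^(rT) = (168.22 − 9.4402)·e^(0.0789·14/12) = 158.7798 × 1.096420 = 174.0893
Value (long) = (F − K)·e^(−rT) = (174.0893 − 157.06) × 0.912060 = 15.5317
Short position value = −(long value) = -CHF 15.53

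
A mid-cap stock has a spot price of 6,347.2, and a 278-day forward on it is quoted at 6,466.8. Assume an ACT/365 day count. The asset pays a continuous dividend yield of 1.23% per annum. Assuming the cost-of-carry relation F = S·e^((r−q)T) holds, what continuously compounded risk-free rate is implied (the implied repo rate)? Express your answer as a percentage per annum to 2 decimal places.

3.68%

From F = S·e^((r−q)T): (r − q) = ln(F/S)/T
ln(6466.8/6347.2) = ln(1.018843) = 0.018668
(r − q) = 0.018668 / (278/365) = 0.024510
r = ln(F/S)/T + q = 0.024510 + 0.0123 = 0.036810
r = 3.68%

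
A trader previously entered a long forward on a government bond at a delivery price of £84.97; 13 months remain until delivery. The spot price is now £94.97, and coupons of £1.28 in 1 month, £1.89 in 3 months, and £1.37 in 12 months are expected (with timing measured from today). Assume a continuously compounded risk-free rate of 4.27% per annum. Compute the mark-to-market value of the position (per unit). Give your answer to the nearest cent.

PV(remaining coupons) I = 1.28·e^(−0.0427·1/12) + 1.89·e^(−0.0427·3/12) + 1.37·e^(−0.0427·12/12) = 4.4581
Current forward F = (S − I)·e^(rT) = (94.97 − 4.4581)·e^(0.0427·13/12) = 90.5119 × 1.047345 = 94.7972
Value (long) = (F − K)·e^(−rT) = (94.7972 − 84.97) × 0.954795 = 9.3830
Value = £9.38

£9.38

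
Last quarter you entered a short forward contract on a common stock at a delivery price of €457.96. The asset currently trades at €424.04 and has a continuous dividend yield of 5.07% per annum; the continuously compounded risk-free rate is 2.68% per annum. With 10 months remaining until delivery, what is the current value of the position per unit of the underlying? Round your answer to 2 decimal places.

€41.35

Current fair forward for the remaining 10 months: F = S·e^((r − q)·T), (r − q) = 0.0268 − 0.0507 = -0.0239
F = 424.04 · e^(-0.0239 × 10/12) = 424.04 × 0.980280 = 415.6779
Value of long forward = (F − K)·e^(−rT) = (415.6779 − 457.96) · e^(−0.0268·10/12)
= -42.2821 × 0.977914 = -41.35
Short position value = −(long value) = €41.35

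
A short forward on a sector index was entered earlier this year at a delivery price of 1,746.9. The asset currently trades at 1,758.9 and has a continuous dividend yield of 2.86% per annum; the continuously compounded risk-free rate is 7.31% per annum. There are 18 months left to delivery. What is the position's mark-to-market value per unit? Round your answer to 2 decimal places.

-119.56

Current fair forward for the remaining 18 months: F = S·e^((r − q)·T), (r − q) = 0.0731 − 0.0286 = 0.0445
F = 1758.9 · e^(0.0445 × 18/12) = 1758.9 × 1.06902819 = 1880.3137
Value of long forward = (F − K)·e^(−rT) = (1880.3137 − 1746.9) · e^(−0.0731·18/12)
= 133.4137 × 0.89614773 = 119.56
Short position value = −(long value) = -119.56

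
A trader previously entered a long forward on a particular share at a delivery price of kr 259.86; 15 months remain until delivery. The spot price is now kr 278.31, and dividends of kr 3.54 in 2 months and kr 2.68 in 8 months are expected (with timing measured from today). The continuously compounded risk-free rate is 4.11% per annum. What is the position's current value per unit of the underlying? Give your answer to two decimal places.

PV(remaining dividends) I = 3.54·e^(−0.0411·2/12) + 2.68·e^(−0.0411·8/12) = 6.1234
Current forward F = (S − I)·e^(rT) = (278.31 − 6.1234)·e^(0.0411·15/12) = 272.1866 × 1.052718 = 286.5357
Value (long) = (F − K)·e^(−rT) = (286.5357 − 259.86) × 0.949922 = 25.3398
Value = kr 25.34

kr 25.34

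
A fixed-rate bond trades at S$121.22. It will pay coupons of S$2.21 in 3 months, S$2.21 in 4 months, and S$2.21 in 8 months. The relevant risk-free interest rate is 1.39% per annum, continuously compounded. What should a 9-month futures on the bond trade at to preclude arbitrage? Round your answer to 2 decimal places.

S$115.83

PV(coupons) I = 2.21·e^(−0.0139·3/12) + 2.21·e^(−0.0139·4/12) + 2.21·e^(−0.0139·8/12)
I = 2.2023 + 2.1998 + 2.1896 = 6.5917
F = (S − I)·e^(rT) = (121.22 − 6.5917) · e^(0.0139·9/12)
= 114.6283 · e^0.010425 = 114.6283 × 1.010480 = S$115.83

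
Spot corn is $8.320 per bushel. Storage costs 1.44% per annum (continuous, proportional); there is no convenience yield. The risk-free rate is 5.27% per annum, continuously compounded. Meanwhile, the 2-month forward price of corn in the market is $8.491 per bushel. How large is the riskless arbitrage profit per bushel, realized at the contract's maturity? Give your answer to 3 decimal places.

Fair forward: F* = S·e^(carry·T), with carry = (r + u) = 0.0527 + 0.0144 = 0.0671
F* = 8.320 · e^(0.0671 × 2/12) = 8.320 · e^0.011183 = 8.320 × 1.011246 = $8.4136
Market $8.491 > fair $8.4136: forward overpriced → cash-and-carry (buy spot, short the forward).
At maturity, profit = |F_mkt − F*| = |8.491 − 8.4136| = $0.077 per bushel

$0.077 per bushel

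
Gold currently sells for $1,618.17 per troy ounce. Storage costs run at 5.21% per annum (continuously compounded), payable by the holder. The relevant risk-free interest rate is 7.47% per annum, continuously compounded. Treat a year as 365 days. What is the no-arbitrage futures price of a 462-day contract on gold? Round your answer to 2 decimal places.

Net carry = r + u − y = 0.0747 + 0.0521 − 0.0000 = 0.1268
F = S·e^((r+u−y)T) = 1618.17 · e^(0.1268 × 462/365) = 1618.17 · e^0.16049753
= 1618.17 × 1.17409487 = $1,899.89 per troy ounce

$1,899.89 per troy ounce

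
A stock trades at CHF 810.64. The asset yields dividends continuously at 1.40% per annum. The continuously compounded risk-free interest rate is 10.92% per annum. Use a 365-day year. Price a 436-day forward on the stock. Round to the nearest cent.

CHF 908.27

F = S·e^((r − q)T) = 810.64 · e^((0.1092 − 0.0140) × 436/365)
= 810.64 · e^0.113718 = 810.64 × 1.120436
F = CHF 908.27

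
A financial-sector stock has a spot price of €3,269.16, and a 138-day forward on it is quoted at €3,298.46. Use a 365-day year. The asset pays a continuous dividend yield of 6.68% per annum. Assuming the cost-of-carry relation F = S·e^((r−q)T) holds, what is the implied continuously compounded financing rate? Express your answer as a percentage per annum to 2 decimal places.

9.04%

From F = S·e^((r−q)T): (r − q) = ln(F/S)/T
ln(3298.46/3269.16) = ln(1.008963) = 0.008923
(r − q) = 0.008923 / (138/365) = 0.023601
r = ln(F/S)/T + q = 0.023601 + 0.0668 = 0.090401
r = 9.04%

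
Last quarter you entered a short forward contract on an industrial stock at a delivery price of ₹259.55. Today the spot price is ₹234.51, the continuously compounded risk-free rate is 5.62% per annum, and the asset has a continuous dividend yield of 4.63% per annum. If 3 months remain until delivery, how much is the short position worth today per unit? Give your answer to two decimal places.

₹24.12

Current fair forward for the remaining 3 months: F = S·e^((r − q)·T), (r − q) = 0.0562 − 0.0463 = 0.0099
F = 234.51 · e^(0.0099 × 3/12) = 234.51 × 1.002478 = 235.0911
Value of long forward = (F − K)·e^(−rT) = (235.0911 − 259.55) · e^(−0.0562·3/12)
= -24.4589 × 0.986048 = -24.12
Short position value = −(long value) = ₹24.12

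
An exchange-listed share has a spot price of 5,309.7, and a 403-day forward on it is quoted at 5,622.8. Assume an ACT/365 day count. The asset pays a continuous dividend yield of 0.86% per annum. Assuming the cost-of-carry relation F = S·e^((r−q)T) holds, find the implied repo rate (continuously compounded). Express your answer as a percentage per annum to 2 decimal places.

From F = S·e^((r−q)T): (r − q) = ln(F/S)/T
ln(5622.8/5309.7) = ln(1.058968) = 0.057295
(r − q) = 0.057295 / (403/365) = 0.051892
r = ln(F/S)/T + q = 0.051892 + 0.0086 = 0.060492
r = 6.05%

6.05%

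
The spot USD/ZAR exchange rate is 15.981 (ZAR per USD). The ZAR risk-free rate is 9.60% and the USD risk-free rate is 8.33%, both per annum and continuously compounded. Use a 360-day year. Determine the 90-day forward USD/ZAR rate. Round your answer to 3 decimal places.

F = S·e^((r_ZAR − r_USD)T) = 15.981 · e^((0.0960 − 0.0833) × 90/360)
= 15.981 · e^0.003175 = 15.981 × 1.003180
F = 16.032 ZAR per USD

16.032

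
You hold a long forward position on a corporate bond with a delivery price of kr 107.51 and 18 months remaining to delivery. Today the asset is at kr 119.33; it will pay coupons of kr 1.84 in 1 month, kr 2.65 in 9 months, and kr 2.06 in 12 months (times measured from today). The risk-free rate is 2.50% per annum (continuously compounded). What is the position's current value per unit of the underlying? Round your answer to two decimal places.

PV(remaining coupons) I = 1.84·e^(−0.0250·1/12) + 2.65·e^(−0.0250·9/12) + 2.06·e^(−0.0250·12/12) = 6.4461
Current forward F = (S − I)·e^(rT) = (119.33 − 6.4461)·e^(0.0250·18/12) = 112.8839 × 1.038212 = 117.1974
Value (long) = (F − K)·e^(−rT) = (117.1974 − 107.51) × 0.963194 = 9.3308
Value = kr 9.33

kr 9.33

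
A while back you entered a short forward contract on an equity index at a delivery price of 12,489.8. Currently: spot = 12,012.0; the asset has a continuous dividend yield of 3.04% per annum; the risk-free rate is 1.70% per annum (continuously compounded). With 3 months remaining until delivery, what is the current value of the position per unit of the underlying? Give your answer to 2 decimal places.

515.78

Current fair forward for the remaining 3 months: F = S·e^((r − q)·T), (r − q) = 0.0170 − 0.0304 = -0.0134
F = 12012.0 · e^(-0.0134 × 3/12) = 12012.0 × 0.99665560 = 11971.8271
Value of long forward = (F − K)·e^(−rT) = (11971.8271 − 12489.8) · e^(−0.0170·3/12)
= -517.9729 × 0.99575902 = -515.78
Short position value = −(long value) = 515.78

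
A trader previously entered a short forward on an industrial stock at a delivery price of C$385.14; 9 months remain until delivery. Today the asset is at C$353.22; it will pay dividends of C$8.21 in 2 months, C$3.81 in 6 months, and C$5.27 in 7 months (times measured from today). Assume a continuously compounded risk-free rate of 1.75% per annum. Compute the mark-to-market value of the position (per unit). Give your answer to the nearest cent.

C$44.08

PV(remaining dividends) I = 8.21·e^(−0.0175·2/12) + 3.81·e^(−0.0175·6/12) + 5.27·e^(−0.0175·7/12) = 17.1794
Current forward F = (S − I)·e^(rT) = (353.22 − 17.1794)·e^(0.0175·9/12) = 336.0406 × 1.013212 = 340.4804
Value (long) = (F − K)·e^(−rT) = (340.4804 − 385.14) × 0.986961 = -44.0773
Short position value = −(long value) = C$44.08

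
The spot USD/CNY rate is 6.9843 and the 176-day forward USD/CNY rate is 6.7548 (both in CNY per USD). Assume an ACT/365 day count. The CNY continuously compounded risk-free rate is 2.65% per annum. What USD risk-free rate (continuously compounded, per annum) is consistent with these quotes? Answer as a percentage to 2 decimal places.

9.58%

F = S·e^((r_CNY − r_USD)T) ⇒ r_USD = r_CNY − ln(F/S)/T
ln(6.7548/6.9843) = -0.033411; /(176/365) = -0.069290
r_USD = 0.0265 + 0.069290 = 0.095790
r_USD = 9.58%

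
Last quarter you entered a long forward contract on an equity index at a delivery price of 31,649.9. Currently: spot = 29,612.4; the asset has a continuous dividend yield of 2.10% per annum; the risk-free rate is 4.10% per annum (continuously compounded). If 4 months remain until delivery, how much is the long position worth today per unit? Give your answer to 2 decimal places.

-1814.46

Current fair forward for the remaining 4 months: F = S·e^((r − q)·T), (r − q) = 0.0410 − 0.0210 = 0.0200
F = 29612.4 · e^(0.0200 × 4/12) = 29612.4 × 1.00668894 = 29810.4756
Value of long forward = (F − K)·e^(−rT) = (29810.4756 − 31649.9) · e^(−0.0410·4/12)
= -1839.4244 × 0.98642630 = -1814.46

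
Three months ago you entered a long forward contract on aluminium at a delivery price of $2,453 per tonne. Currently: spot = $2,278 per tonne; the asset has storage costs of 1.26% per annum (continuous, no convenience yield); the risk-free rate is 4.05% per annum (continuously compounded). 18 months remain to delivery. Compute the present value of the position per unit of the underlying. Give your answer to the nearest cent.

Current fair forward for the remaining 18 months: F = S·e^((r + u)·T), (r + u) = 0.0405 + 0.0126 = 0.0531
F = 2278 · e^(0.0531 × 18/12) = 2278 × 1.08290798 = 2466.8644
Value of long forward = (F − K)·e^(−rT) = (2466.8644 − 2453) · e^(−0.0405·18/12)
= 13.8644 × 0.94105847 = 13.05

$13.05 per tonne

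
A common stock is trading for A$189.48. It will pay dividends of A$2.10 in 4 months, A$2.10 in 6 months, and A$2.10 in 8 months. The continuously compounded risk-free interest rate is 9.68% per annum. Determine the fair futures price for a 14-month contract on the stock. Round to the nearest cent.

PV(dividends) I = 2.10·e^(−0.0968·4/12) + 2.10·e^(−0.0968·6/12) + 2.10·e^(−0.0968·8/12)
I = 2.0333 + 2.0008 + 1.9688 = 6.0029
F = (S − I)·e^(rT) = (189.48 − 6.0029) · e^(0.0968·14/12)
= 183.4771 · e^0.112933 = 183.4771 × 1.119557 = A$205.41

A$205.41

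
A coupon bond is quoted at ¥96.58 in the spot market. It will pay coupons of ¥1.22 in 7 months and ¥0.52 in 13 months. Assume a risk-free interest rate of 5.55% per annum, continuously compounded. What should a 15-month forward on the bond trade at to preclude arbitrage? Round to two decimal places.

¥101.73

PV(coupons) I = 1.22·e^(−0.0555·7/12) + 0.52·e^(−0.0555·13/12)
I = 1.1811 + 0.4897 = 1.6708
F = (S − I)·e^(rT) = (96.58 − 1.6708) · e^(0.0555·15/12)
= 94.9092 · e^0.069375 = 94.9092 × 1.071838 = ¥101.73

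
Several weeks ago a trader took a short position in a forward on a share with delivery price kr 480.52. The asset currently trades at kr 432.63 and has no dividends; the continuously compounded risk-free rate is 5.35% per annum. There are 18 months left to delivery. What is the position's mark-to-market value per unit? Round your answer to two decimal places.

kr 10.83

Current fair forward for the remaining 18 months: F = S·e^(r·T), r = 0.0535
F = 432.63 · e^(0.0535 × 18/12) = 432.63 × 1.083558 = 468.7797
Value of long forward = (F − K)·e^(−rT) = (468.7797 − 480.52) · e^(−0.0535·18/12)
= -11.7403 × 0.922886 = -10.83
Short position value = −(long value) = kr 10.83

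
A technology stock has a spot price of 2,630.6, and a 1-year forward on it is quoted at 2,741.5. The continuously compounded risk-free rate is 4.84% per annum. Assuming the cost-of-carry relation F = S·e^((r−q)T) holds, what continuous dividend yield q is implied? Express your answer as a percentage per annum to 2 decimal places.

0.71%

From F = S·e^((r−q)T): (r − q) = ln(F/S)/T
ln(2741.5/2630.6) = ln(1.042158) = 0.041294
(r − q) = 0.041294 / (1) = 0.041294
q = r − ln(F/S)/T = 0.0484 − 0.041294 = 0.007106
q = 0.71%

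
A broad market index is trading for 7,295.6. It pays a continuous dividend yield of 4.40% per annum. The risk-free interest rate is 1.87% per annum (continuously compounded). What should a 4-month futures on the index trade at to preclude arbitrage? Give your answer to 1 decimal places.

F = S·e^((r − q)T) = 7295.6 · e^((0.0187 − 0.0440) × 4/12)
= 7295.6 · e^-0.008433 = 7295.6 × 0.991602
F = 7,234.3

7,234.3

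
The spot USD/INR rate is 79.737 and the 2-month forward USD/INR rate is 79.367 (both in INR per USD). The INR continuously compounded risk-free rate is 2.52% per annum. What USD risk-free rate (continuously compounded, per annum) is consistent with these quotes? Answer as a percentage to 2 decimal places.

F = S·e^((r_INR − r_USD)T) ⇒ r_USD = r_INR − ln(F/S)/T
ln(79.367/79.737) = -0.004651; /(2/12) = -0.027906
r_USD = 0.0252 + 0.027906 = 0.053106
r_USD = 5.31%

5.31%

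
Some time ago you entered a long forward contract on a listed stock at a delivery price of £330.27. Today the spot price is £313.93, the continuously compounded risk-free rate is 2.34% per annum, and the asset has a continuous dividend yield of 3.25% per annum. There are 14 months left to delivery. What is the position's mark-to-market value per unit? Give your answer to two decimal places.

-£19.13

Current fair forward for the remaining 14 months: F = S·e^((r − q)·T), (r − q) = 0.0234 − 0.0325 = -0.0091
F = 313.93 · e^(-0.0091 × 14/12) = 313.93 × 0.989439 = 310.6146
Value of long forward = (F − K)·e^(−rT) = (310.6146 − 330.27) · e^(−0.0234·14/12)
= -19.6554 × 0.973069 = -19.13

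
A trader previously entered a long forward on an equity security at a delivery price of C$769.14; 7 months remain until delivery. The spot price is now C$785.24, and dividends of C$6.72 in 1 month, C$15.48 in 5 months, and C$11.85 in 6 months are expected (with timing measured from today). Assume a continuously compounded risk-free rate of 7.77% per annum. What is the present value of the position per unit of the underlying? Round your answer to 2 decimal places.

PV(remaining dividends) I = 6.72·e^(−0.0777·1/12) + 15.48·e^(−0.0777·5/12) + 11.85·e^(−0.0777·6/12) = 33.0619
Current forward F = (S − I)·e^(rT) = (785.24 − 33.0619)·e^(0.0777·7/12) = 752.1781 × 1.046368 = 787.0551
Value (long) = (F − K)·e^(−rT) = (787.0551 − 769.14) × 0.955687 = 17.1212
Value = C$17.12

C$17.12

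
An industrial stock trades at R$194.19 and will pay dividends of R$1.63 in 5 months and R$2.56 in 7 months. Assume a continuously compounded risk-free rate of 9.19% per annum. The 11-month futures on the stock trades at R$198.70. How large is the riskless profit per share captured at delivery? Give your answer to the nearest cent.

PV(dividends) I = 1.63·e^(−0.0919·5/12) + 2.56·e^(−0.0919·7/12) = 3.9951
Fair futures F* = (S − I)·e^(rT) = (194.19 − 3.9951)·e^0.084242 = 190.1949 × 1.087892 = 206.9115
Market R$198.70 < fair 206.9115: forward underpriced → reverse cash-and-carry (short the stock, invest proceeds at r, pay the dividends, go long the forward).
Profit at T = |F_mkt − F*| = |198.70 − 206.9115| = R$8.21 per share

R$8.21 per share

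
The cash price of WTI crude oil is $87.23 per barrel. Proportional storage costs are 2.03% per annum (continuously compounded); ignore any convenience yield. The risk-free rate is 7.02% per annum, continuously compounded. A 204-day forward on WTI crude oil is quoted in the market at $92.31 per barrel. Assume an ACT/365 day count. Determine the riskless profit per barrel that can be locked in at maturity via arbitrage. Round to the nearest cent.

$0.55 per barrel

Fair forward: F* = S·e^(carry·T), with carry = (r + u) = 0.0702 + 0.0203 = 0.0905
F* = 87.23 · e^(0.0905 × 204/365) = 87.23 · e^0.050581 = 87.23 × 1.051882 = $91.7557
Market $92.31 > fair $91.7557: forward overpriced → cash-and-carry (buy spot, short the forward).
At maturity, profit = |F_mkt − F*| = |92.31 − 91.7557| = $0.55 per barrel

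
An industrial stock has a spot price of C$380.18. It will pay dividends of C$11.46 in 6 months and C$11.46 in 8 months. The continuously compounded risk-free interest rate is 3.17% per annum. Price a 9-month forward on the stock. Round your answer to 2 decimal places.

C$366.29

PV(dividends) I = 11.46·e^(−0.0317·6/12) + 11.46·e^(−0.0317·8/12)
I = 11.2798 + 11.2204 = 22.5002
F = (S − I)·e^(rT) = (380.18 − 22.5002) · e^(0.0317·9/12)
= 357.6798 · e^0.023775 = 357.6798 × 1.024060 = C$366.29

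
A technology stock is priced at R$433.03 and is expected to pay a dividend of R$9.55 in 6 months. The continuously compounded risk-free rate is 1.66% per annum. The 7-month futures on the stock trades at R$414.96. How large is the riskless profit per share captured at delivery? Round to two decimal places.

PV(dividends) I = 9.55·e^(−0.0166·6/12) = 9.4711
Fair futures F* = (S − I)·e^(rT) = (433.03 − 9.4711)·e^0.009683 = 423.5589 × 1.009730 = 427.6801
Market R$414.96 < fair 427.6801: forward underpriced → reverse cash-and-carry (short the stock, invest proceeds at r, pay the dividends, go long the forward).
Profit at T = |F_mkt − F*| = |414.96 − 427.6801| = R$12.72 per share

R$12.72 per share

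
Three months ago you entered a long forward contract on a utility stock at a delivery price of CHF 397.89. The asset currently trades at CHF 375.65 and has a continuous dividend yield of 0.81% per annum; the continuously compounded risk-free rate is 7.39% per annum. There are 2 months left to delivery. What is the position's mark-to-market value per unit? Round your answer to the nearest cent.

-CHF 17.88

Current fair forward for the remaining 2 months: F = S·e^((r − q)·T), (r − q) = 0.0739 − 0.0081 = 0.0658
F = 375.65 · e^(0.0658 × 2/12) = 375.65 × 1.011027 = 379.7923
Value of long forward = (F − K)·e^(−rT) = (379.7923 − 397.89) · e^(−0.0739·2/12)
= -18.0977 × 0.987759 = -17.88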